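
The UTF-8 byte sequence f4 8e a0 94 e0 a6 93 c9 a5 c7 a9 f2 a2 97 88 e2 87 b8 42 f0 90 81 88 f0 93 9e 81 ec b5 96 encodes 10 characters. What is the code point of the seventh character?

Offset 0: leading byte 0xF4 = 11110100 → 4-byte char #1 = F4 8E A0 94.
Offset 4: leading byte 0xE0 = 11100000 → 3-byte char #2 = E0 A6 93.
Offset 7: leading byte 0xC9 = 11001001 → 2-byte char #3 = C9 A5.
Offset 9: leading byte 0xC7 = 11000111 → 2-byte char #4 = C7 A9.
Offset 11: leading byte 0xF2 = 11110010 → 4-byte char #5 = F2 A2 97 88.
Offset 15: leading byte 0xE2 = 11100010 → 3-byte char #6 = E2 87 B8.
Offset 18: leading byte 0x42 = 01000010 → 1-byte char #7 = 42.
Leading byte 0x42 = 01000010 matches 0xxxxxxx → 1-byte sequence.
Byte 1: 0x42 = 01000010, payload 1000010 (7 bits).
Concatenate: 1000010 = 0x42 (7 bits → U+0042).

U+0042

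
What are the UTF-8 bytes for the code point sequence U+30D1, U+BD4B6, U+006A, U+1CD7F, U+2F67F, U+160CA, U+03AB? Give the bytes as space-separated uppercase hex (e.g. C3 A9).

E3 83 91 F2 BD 92 B6 6A F0 9C B5 BF F0 AF 99 BF F0 96 83 8A CE AB

U+30D1: 3-byte form → E3 83 91.
U+BD4B6: 4-byte form → F2 BD 92 B6.
U+006A: 1-byte form → 6A.
U+1CD7F: 4-byte form → F0 9C B5 BF.
U+2F67F: 4-byte form → F0 AF 99 BF.
U+160CA: 4-byte form → F0 96 83 8A.
U+03AB: 2-byte form → CE AB.
Concatenated (22 bytes): E3 83 91 F2 BD 92 B6 6A F0 9C B5 BF F0 AF 99 BF F0 96 83 8A CE AB.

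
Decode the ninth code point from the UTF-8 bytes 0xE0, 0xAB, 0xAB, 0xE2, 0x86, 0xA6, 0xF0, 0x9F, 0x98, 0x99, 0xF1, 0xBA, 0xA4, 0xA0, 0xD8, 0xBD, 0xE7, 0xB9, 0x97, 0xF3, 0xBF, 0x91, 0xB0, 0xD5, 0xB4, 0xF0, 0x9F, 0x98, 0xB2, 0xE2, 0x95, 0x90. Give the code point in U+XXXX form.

U+1F632

Offset 0: leading byte 0xE0 = 11100000 → 3-byte char #1 = E0 AB AB.
Offset 3: leading byte 0xE2 = 11100010 → 3-byte char #2 = E2 86 A6.
Offset 6: leading byte 0xF0 = 11110000 → 4-byte char #3 = F0 9F 98 99.
Offset 10: leading byte 0xF1 = 11110001 → 4-byte char #4 = F1 BA A4 A0.
Offset 14: leading byte 0xD8 = 11011000 → 2-byte char #5 = D8 BD.
Offset 16: leading byte 0xE7 = 11100111 → 3-byte char #6 = E7 B9 97.
Offset 19: leading byte 0xF3 = 11110011 → 4-byte char #7 = F3 BF 91 B0.
Offset 23: leading byte 0xD5 = 11010101 → 2-byte char #8 = D5 B4.
Offset 25: leading byte 0xF0 = 11110000 → 4-byte char #9 = F0 9F 98 B2.
Leading byte 0xF0 = 11110000 matches 11110xxx → 4-byte sequence.
Byte 1: 0xF0 = 11110000, payload 000 (3 bits).
Byte 2: 0x9F = 10011111 (10xxxxxx ✓), payload 011111.
Byte 3: 0x98 = 10011000 (10xxxxxx ✓), payload 011000.
Byte 4: 0xB2 = 10110010 (10xxxxxx ✓), payload 110010.
Concatenate: 000011111011000110010 = 0x1F632 (21 bits → U+1F632).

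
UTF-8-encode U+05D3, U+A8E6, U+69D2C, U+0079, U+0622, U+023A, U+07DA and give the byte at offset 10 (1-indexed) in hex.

0x79

1-indexed offset 10 is 0-indexed offset 9.
U+05D3 → 2-byte form D7 93 at offsets 0–1.
U+A8E6 → 3-byte form EA A3 A6 at offsets 2–4.
U+69D2C → 4-byte form F1 A9 B4 AC at offsets 5–8.
U+0079 → 1-byte form 79 at offsets 9–9.
Offset 9 falls in char 4's range; it's byte 1 of 79 = 0x79.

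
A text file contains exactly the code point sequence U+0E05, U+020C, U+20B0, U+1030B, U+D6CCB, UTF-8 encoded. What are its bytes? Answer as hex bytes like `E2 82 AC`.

E0 B8 85 C8 8C E2 82 B0 F0 90 8C 8B F3 96 B3 8B

U+0E05: 3-byte form → E0 B8 85.
U+020C: 2-byte form → C8 8C.
U+20B0: 3-byte form → E2 82 B0.
U+1030B: 4-byte form → F0 90 8C 8B.
U+D6CCB: 4-byte form → F3 96 B3 8B.
Concatenated (16 bytes): E0 B8 85 C8 8C E2 82 B0 F0 90 8C 8B F3 96 B3 8B.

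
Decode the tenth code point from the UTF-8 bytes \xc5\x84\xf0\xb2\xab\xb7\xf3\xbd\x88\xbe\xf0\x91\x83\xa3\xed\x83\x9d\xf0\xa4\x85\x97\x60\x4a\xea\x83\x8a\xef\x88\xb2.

U+F232

Offset 0: leading byte 0xC5 = 11000101 → 2-byte char #1 = C5 84.
Offset 2: leading byte 0xF0 = 11110000 → 4-byte char #2 = F0 B2 AB B7.
Offset 6: leading byte 0xF3 = 11110011 → 4-byte char #3 = F3 BD 88 BE.
Offset 10: leading byte 0xF0 = 11110000 → 4-byte char #4 = F0 91 83 A3.
Offset 14: leading byte 0xED = 11101101 → 3-byte char #5 = ED 83 9D.
Offset 17: leading byte 0xF0 = 11110000 → 4-byte char #6 = F0 A4 85 97.
Offset 21: leading byte 0x60 = 01100000 → 1-byte char #7 = 60.
Offset 22: leading byte 0x4A = 01001010 → 1-byte char #8 = 4A.
Offset 23: leading byte 0xEA = 11101010 → 3-byte char #9 = EA 83 8A.
Offset 26: leading byte 0xEF = 11101111 → 3-byte char #10 = EF 88 B2.
Leading byte 0xEF = 11101111 matches 1110xxxx → 3-byte sequence.
Byte 1: 0xEF = 11101111, payload 1111 (4 bits).
Byte 2: 0x88 = 10001000 (10xxxxxx ✓), payload 001000.
Byte 3: 0xB2 = 10110010 (10xxxxxx ✓), payload 110010.
Concatenate: 1111001000110010 = 0xF232 (16 bits → U+F232).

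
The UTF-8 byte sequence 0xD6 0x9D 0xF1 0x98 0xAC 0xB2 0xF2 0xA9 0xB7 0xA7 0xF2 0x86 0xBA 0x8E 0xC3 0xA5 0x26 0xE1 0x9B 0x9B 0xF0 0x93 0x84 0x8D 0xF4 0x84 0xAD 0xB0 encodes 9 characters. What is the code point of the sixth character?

U+0026

Offset 0: leading byte 0xD6 = 11010110 → 2-byte char #1 = D6 9D.
Offset 2: leading byte 0xF1 = 11110001 → 4-byte char #2 = F1 98 AC B2.
Offset 6: leading byte 0xF2 = 11110010 → 4-byte char #3 = F2 A9 B7 A7.
Offset 10: leading byte 0xF2 = 11110010 → 4-byte char #4 = F2 86 BA 8E.
Offset 14: leading byte 0xC3 = 11000011 → 2-byte char #5 = C3 A5.
Offset 16: leading byte 0x26 = 00100110 → 1-byte char #6 = 26.
Leading byte 0x26 = 00100110 matches 0xxxxxxx → 1-byte sequence.
Byte 1: 0x26 = 00100110, payload 0100110 (7 bits).
Concatenate: 0100110 = 0x26 (7 bits → U+0026).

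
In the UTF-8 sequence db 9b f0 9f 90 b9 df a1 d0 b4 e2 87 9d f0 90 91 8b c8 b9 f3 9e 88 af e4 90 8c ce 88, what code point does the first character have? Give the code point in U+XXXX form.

U+06DB

Offset 0: leading byte 0xDB = 11011011 → 2-byte char #1 = DB 9B.
Leading byte 0xDB = 11011011 matches 110xxxxx → 2-byte sequence.
Byte 1: 0xDB = 11011011, payload 11011 (5 bits).
Byte 2: 0x9B = 10011011 (10xxxxxx ✓), payload 011011.
Concatenate: 11011011011 = 0x6DB (11 bits → U+06DB).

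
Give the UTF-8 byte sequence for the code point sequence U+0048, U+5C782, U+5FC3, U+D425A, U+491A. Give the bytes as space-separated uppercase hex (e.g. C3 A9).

U+0048: 1-byte form → 48.
U+5C782: 4-byte form → F1 9C 9E 82.
U+5FC3: 3-byte form → E5 BF 83.
U+D425A: 4-byte form → F3 94 89 9A.
U+491A: 3-byte form → E4 A4 9A.
Concatenated (15 bytes): 48 F1 9C 9E 82 E5 BF 83 F3 94 89 9A E4 A4 9A.

48 F1 9C 9E 82 E5 BF 83 F3 94 89 9A E4 A4 9A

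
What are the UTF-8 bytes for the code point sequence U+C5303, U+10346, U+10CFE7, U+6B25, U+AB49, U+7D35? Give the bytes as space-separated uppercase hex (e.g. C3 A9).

F3 85 8C 83 F0 90 8D 86 F4 8C BF A7 E6 AC A5 EA AD 89 E7 B4 B5

U+C5303: 4-byte form → F3 85 8C 83.
U+10346: 4-byte form → F0 90 8D 86.
U+10CFE7: 4-byte form → F4 8C BF A7.
U+6B25: 3-byte form → E6 AC A5.
U+AB49: 3-byte form → EA AD 89.
U+7D35: 3-byte form → E7 B4 B5.
Concatenated (21 bytes): F3 85 8C 83 F0 90 8D 86 F4 8C BF A7 E6 AC A5 EA AD 89 E7 B4 B5.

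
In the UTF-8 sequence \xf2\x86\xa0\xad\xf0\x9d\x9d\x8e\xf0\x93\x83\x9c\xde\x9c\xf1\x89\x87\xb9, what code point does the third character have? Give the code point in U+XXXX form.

Offset 0: leading byte 0xF2 = 11110010 → 4-byte char #1 = F2 86 A0 AD.
Offset 4: leading byte 0xF0 = 11110000 → 4-byte char #2 = F0 9D 9D 8E.
Offset 8: leading byte 0xF0 = 11110000 → 4-byte char #3 = F0 93 83 9C.
Leading byte 0xF0 = 11110000 matches 11110xxx → 4-byte sequence.
Byte 1: 0xF0 = 11110000, payload 000 (3 bits).
Byte 2: 0x93 = 10010011 (10xxxxxx ✓), payload 010011.
Byte 3: 0x83 = 10000011 (10xxxxxx ✓), payload 000011.
Byte 4: 0x9C = 10011100 (10xxxxxx ✓), payload 011100.
Concatenate: 000010011000011011100 = 0x130DC (21 bits → U+130DC).

U+130DC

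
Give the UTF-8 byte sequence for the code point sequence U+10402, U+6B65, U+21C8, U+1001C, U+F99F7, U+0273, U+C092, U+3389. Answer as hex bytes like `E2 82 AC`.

U+10402: 4-byte form → F0 90 90 82.
U+6B65: 3-byte form → E6 AD A5.
U+21C8: 3-byte form → E2 87 88.
U+1001C: 4-byte form → F0 90 80 9C.
U+F99F7: 4-byte form → F3 B9 A7 B7.
U+0273: 2-byte form → C9 B3.
U+C092: 3-byte form → EC 82 92.
U+3389: 3-byte form → E3 8E 89.
Concatenated (26 bytes): F0 90 90 82 E6 AD A5 E2 87 88 F0 90 80 9C F3 B9 A7 B7 C9 B3 EC 82 92 E3 8E 89.

F0 90 90 82 E6 AD A5 E2 87 88 F0 90 80 9C F3 B9 A7 B7 C9 B3 EC 82 92 E3 8E 89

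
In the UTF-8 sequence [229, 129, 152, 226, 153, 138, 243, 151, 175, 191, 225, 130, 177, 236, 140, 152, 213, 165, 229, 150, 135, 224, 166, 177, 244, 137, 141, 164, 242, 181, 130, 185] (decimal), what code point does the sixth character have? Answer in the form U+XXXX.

Offset 0: leading byte 0xE5 = 11100101 → 3-byte char #1 = E5 81 98.
Offset 3: leading byte 0xE2 = 11100010 → 3-byte char #2 = E2 99 8A.
Offset 6: leading byte 0xF3 = 11110011 → 4-byte char #3 = F3 97 AF BF.
Offset 10: leading byte 0xE1 = 11100001 → 3-byte char #4 = E1 82 B1.
Offset 13: leading byte 0xEC = 11101100 → 3-byte char #5 = EC 8C 98.
Offset 16: leading byte 0xD5 = 11010101 → 2-byte char #6 = D5 A5.
Leading byte 0xD5 = 11010101 matches 110xxxxx → 2-byte sequence.
Byte 1: 0xD5 = 11010101, payload 10101 (5 bits).
Byte 2: 0xA5 = 10100101 (10xxxxxx ✓), payload 100101.
Concatenate: 10101100101 = 0x565 (11 bits → U+0565).

U+0565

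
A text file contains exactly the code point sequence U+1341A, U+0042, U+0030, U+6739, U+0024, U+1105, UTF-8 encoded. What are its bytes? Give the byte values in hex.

F0 93 90 9A 42 30 E6 9C B9 24 E1 84 85

U+1341A: 4-byte form → F0 93 90 9A.
U+0042: 1-byte form → 42.
U+0030: 1-byte form → 30.
U+6739: 3-byte form → E6 9C B9.
U+0024: 1-byte form → 24.
U+1105: 3-byte form → E1 84 85.
Concatenated (13 bytes): F0 93 90 9A 42 30 E6 9C B9 24 E1 84 85.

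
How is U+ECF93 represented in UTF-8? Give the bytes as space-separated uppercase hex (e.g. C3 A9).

U+ECF93 = 0xECF93 = 970643 decimal. In range U+10000–U+10FFFF → 4-byte form: 11110xxx 10xxxxxx 10xxxxxx 10xxxxxx.
Binary (21 bits): 011101100111110010011.
Split 3+6+6+6: 011 | 101100 | 111110 | 010011.
Byte 1: 11110011 = 0xF3.
Byte 2: 10101100 = 0xAC.
Byte 3: 10111110 = 0xBE.
Byte 4: 10010011 = 0x93.

F3 AC BE 93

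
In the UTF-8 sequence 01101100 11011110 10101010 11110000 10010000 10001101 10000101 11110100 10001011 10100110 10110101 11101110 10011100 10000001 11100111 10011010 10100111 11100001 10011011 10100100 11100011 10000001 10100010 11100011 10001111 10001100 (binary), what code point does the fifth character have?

Offset 0: leading byte 0x6C = 01101100 → 1-byte char #1 = 6C.
Offset 1: leading byte 0xDE = 11011110 → 2-byte char #2 = DE AA.
Offset 3: leading byte 0xF0 = 11110000 → 4-byte char #3 = F0 90 8D 85.
Offset 7: leading byte 0xF4 = 11110100 → 4-byte char #4 = F4 8B A6 B5.
Offset 11: leading byte 0xEE = 11101110 → 3-byte char #5 = EE 9C 81.
Leading byte 0xEE = 11101110 matches 1110xxxx → 3-byte sequence.
Byte 1: 0xEE = 11101110, payload 1110 (4 bits).
Byte 2: 0x9C = 10011100 (10xxxxxx ✓), payload 011100.
Byte 3: 0x81 = 10000001 (10xxxxxx ✓), payload 000001.
Concatenate: 1110011100000001 = 0xE701 (16 bits → U+E701).

U+E701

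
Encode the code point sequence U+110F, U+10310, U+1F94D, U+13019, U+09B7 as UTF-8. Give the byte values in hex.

E1 84 8F F0 90 8C 90 F0 9F A5 8D F0 93 80 99 E0 A6 B7

U+110F: 3-byte form → E1 84 8F.
U+10310: 4-byte form → F0 90 8C 90.
U+1F94D: 4-byte form → F0 9F A5 8D.
U+13019: 4-byte form → F0 93 80 99.
U+09B7: 3-byte form → E0 A6 B7.
Concatenated (18 bytes): E1 84 8F F0 90 8C 90 F0 9F A5 8D F0 93 80 99 E0 A6 B7.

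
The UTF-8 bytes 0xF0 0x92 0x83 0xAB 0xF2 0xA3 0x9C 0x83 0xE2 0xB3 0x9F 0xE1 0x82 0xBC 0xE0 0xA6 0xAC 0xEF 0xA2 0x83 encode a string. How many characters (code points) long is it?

Byte at offset 0: 0xF0 = 11110000 → 4-byte char (#1). Advance 4.
Byte at offset 4: 0xF2 = 11110010 → 4-byte char (#2). Advance 4.
Byte at offset 8: 0xE2 = 11100010 → 3-byte char (#3). Advance 3.
Byte at offset 11: 0xE1 = 11100001 → 3-byte char (#4). Advance 3.
Byte at offset 14: 0xE0 = 11100000 → 3-byte char (#5). Advance 3.
Byte at offset 17: 0xEF = 11101111 → 3-byte char (#6). Advance 3.
Reached end at offset 20 after 6 code points.

6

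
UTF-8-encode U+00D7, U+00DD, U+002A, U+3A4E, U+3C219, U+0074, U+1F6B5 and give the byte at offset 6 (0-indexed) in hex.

U+00D7 → 2-byte form C3 97 at offsets 0–1.
U+00DD → 2-byte form C3 9D at offsets 2–3.
U+002A → 1-byte form 2A at offsets 4–4.
U+3A4E → 3-byte form E3 A9 8E at offsets 5–7.
Offset 6 falls in char 4's range; it's byte 2 of E3 A9 8E = 0xA9.

0xA9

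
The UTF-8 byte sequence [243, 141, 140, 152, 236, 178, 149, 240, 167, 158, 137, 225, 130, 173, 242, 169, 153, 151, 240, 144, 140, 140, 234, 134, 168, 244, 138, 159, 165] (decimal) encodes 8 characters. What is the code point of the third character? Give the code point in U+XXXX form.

Offset 0: leading byte 0xF3 = 11110011 → 4-byte char #1 = F3 8D 8C 98.
Offset 4: leading byte 0xEC = 11101100 → 3-byte char #2 = EC B2 95.
Offset 7: leading byte 0xF0 = 11110000 → 4-byte char #3 = F0 A7 9E 89.
Leading byte 0xF0 = 11110000 matches 11110xxx → 4-byte sequence.
Byte 1: 0xF0 = 11110000, payload 000 (3 bits).
Byte 2: 0xA7 = 10100111 (10xxxxxx ✓), payload 100111.
Byte 3: 0x9E = 10011110 (10xxxxxx ✓), payload 011110.
Byte 4: 0x89 = 10001001 (10xxxxxx ✓), payload 001001.
Concatenate: 000100111011110001001 = 0x27789 (21 bits → U+27789).

U+27789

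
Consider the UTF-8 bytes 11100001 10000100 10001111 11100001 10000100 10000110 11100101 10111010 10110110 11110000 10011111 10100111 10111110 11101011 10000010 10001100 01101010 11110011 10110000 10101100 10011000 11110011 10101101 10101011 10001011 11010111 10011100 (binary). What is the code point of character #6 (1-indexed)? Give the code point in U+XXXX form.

Offset 0: leading byte 0xE1 = 11100001 → 3-byte char #1 = E1 84 8F.
Offset 3: leading byte 0xE1 = 11100001 → 3-byte char #2 = E1 84 86.
Offset 6: leading byte 0xE5 = 11100101 → 3-byte char #3 = E5 BA B6.
Offset 9: leading byte 0xF0 = 11110000 → 4-byte char #4 = F0 9F A7 BE.
Offset 13: leading byte 0xEB = 11101011 → 3-byte char #5 = EB 82 8C.
Offset 16: leading byte 0x6A = 01101010 → 1-byte char #6 = 6A.
Leading byte 0x6A = 01101010 matches 0xxxxxxx → 1-byte sequence.
Byte 1: 0x6A = 01101010, payload 1101010 (7 bits).
Concatenate: 1101010 = 0x6A (7 bits → U+006A).

U+006A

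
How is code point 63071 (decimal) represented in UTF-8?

EF 99 9F

U+F65F = 0xF65F = 63071 decimal. In range U+0800–U+FFFF → 3-byte form: 1110xxxx 10xxxxxx 10xxxxxx.
Binary (16 bits): 1111011001011111.
Split 4+6+6: 1111 | 011001 | 011111.
Byte 1: 11101111 = 0xEF.
Byte 2: 10011001 = 0x99.
Byte 3: 10011111 = 0x9F.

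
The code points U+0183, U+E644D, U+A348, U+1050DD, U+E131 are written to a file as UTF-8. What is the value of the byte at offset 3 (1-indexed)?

1-indexed offset 3 is 0-indexed offset 2.
U+0183 → 2-byte form C6 83 at offsets 0–1.
U+E644D → 4-byte form F3 A6 91 8D at offsets 2–5.
Offset 2 falls in char 2's range; it's byte 1 of F3 A6 91 8D = 0xF3.

0xF3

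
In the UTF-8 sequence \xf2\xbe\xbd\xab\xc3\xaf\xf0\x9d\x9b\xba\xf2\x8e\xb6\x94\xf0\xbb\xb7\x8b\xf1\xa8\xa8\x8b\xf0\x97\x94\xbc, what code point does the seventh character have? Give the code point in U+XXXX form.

Offset 0: leading byte 0xF2 = 11110010 → 4-byte char #1 = F2 BE BD AB.
Offset 4: leading byte 0xC3 = 11000011 → 2-byte char #2 = C3 AF.
Offset 6: leading byte 0xF0 = 11110000 → 4-byte char #3 = F0 9D 9B BA.
Offset 10: leading byte 0xF2 = 11110010 → 4-byte char #4 = F2 8E B6 94.
Offset 14: leading byte 0xF0 = 11110000 → 4-byte char #5 = F0 BB B7 8B.
Offset 18: leading byte 0xF1 = 11110001 → 4-byte char #6 = F1 A8 A8 8B.
Offset 22: leading byte 0xF0 = 11110000 → 4-byte char #7 = F0 97 94 BC.
Leading byte 0xF0 = 11110000 matches 11110xxx → 4-byte sequence.
Byte 1: 0xF0 = 11110000, payload 000 (3 bits).
Byte 2: 0x97 = 10010111 (10xxxxxx ✓), payload 010111.
Byte 3: 0x94 = 10010100 (10xxxxxx ✓), payload 010100.
Byte 4: 0xBC = 10111100 (10xxxxxx ✓), payload 111100.
Concatenate: 000010111010100111100 = 0x1753C (21 bits → U+1753C).

U+1753C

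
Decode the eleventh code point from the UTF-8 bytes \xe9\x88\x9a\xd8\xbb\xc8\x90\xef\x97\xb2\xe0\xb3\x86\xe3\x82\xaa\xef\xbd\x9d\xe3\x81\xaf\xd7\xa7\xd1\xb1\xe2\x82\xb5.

Offset 0: leading byte 0xE9 = 11101001 → 3-byte char #1 = E9 88 9A.
Offset 3: leading byte 0xD8 = 11011000 → 2-byte char #2 = D8 BB.
Offset 5: leading byte 0xC8 = 11001000 → 2-byte char #3 = C8 90.
Offset 7: leading byte 0xEF = 11101111 → 3-byte char #4 = EF 97 B2.
Offset 10: leading byte 0xE0 = 11100000 → 3-byte char #5 = E0 B3 86.
Offset 13: leading byte 0xE3 = 11100011 → 3-byte char #6 = E3 82 AA.
Offset 16: leading byte 0xEF = 11101111 → 3-byte char #7 = EF BD 9D.
Offset 19: leading byte 0xE3 = 11100011 → 3-byte char #8 = E3 81 AF.
Offset 22: leading byte 0xD7 = 11010111 → 2-byte char #9 = D7 A7.
Offset 24: leading byte 0xD1 = 11010001 → 2-byte char #10 = D1 B1.
Offset 26: leading byte 0xE2 = 11100010 → 3-byte char #11 = E2 82 B5.
Leading byte 0xE2 = 11100010 matches 1110xxxx → 3-byte sequence.
Byte 1: 0xE2 = 11100010, payload 0010 (4 bits).
Byte 2: 0x82 = 10000010 (10xxxxxx ✓), payload 000010.
Byte 3: 0xB5 = 10110101 (10xxxxxx ✓), payload 110101.
Concatenate: 0010000010110101 = 0x20B5 (16 bits → U+20B5).

U+20B5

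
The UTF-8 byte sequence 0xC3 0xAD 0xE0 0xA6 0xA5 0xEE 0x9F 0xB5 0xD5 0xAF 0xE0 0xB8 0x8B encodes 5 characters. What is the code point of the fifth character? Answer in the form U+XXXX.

U+0E0B

Offset 0: leading byte 0xC3 = 11000011 → 2-byte char #1 = C3 AD.
Offset 2: leading byte 0xE0 = 11100000 → 3-byte char #2 = E0 A6 A5.
Offset 5: leading byte 0xEE = 11101110 → 3-byte char #3 = EE 9F B5.
Offset 8: leading byte 0xD5 = 11010101 → 2-byte char #4 = D5 AF.
Offset 10: leading byte 0xE0 = 11100000 → 3-byte char #5 = E0 B8 8B.
Leading byte 0xE0 = 11100000 matches 1110xxxx → 3-byte sequence.
Byte 1: 0xE0 = 11100000, payload 0000 (4 bits).
Byte 2: 0xB8 = 10111000 (10xxxxxx ✓), payload 111000.
Byte 3: 0x8B = 10001011 (10xxxxxx ✓), payload 001011.
Concatenate: 0000111000001011 = 0xE0B (16 bits → U+0E0B).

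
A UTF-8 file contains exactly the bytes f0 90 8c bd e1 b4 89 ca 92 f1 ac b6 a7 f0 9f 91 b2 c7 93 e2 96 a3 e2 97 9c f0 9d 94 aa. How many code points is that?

9

Byte at offset 0: 0xF0 = 11110000 → 4-byte char (#1). Advance 4.
Byte at offset 4: 0xE1 = 11100001 → 3-byte char (#2). Advance 3.
Byte at offset 7: 0xCA = 11001010 → 2-byte char (#3). Advance 2.
Byte at offset 9: 0xF1 = 11110001 → 4-byte char (#4). Advance 4.
Byte at offset 13: 0xF0 = 11110000 → 4-byte char (#5). Advance 4.
Byte at offset 17: 0xC7 = 11000111 → 2-byte char (#6). Advance 2.
Byte at offset 19: 0xE2 = 11100010 → 3-byte char (#7). Advance 3.
Byte at offset 22: 0xE2 = 11100010 → 3-byte char (#8). Advance 3.
Byte at offset 25: 0xF0 = 11110000 → 4-byte char (#9). Advance 4.
Reached end at offset 29 after 9 code points.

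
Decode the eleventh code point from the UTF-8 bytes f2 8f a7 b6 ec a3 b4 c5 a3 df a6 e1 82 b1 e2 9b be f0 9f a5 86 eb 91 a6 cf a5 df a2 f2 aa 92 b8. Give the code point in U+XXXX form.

Offset 0: leading byte 0xF2 = 11110010 → 4-byte char #1 = F2 8F A7 B6.
Offset 4: leading byte 0xEC = 11101100 → 3-byte char #2 = EC A3 B4.
Offset 7: leading byte 0xC5 = 11000101 → 2-byte char #3 = C5 A3.
Offset 9: leading byte 0xDF = 11011111 → 2-byte char #4 = DF A6.
Offset 11: leading byte 0xE1 = 11100001 → 3-byte char #5 = E1 82 B1.
Offset 14: leading byte 0xE2 = 11100010 → 3-byte char #6 = E2 9B BE.
Offset 17: leading byte 0xF0 = 11110000 → 4-byte char #7 = F0 9F A5 86.
Offset 21: leading byte 0xEB = 11101011 → 3-byte char #8 = EB 91 A6.
Offset 24: leading byte 0xCF = 11001111 → 2-byte char #9 = CF A5.
Offset 26: leading byte 0xDF = 11011111 → 2-byte char #10 = DF A2.
Offset 28: leading byte 0xF2 = 11110010 → 4-byte char #11 = F2 AA 92 B8.
Leading byte 0xF2 = 11110010 matches 11110xxx → 4-byte sequence.
Byte 1: 0xF2 = 11110010, payload 010 (3 bits).
Byte 2: 0xAA = 10101010 (10xxxxxx ✓), payload 101010.
Byte 3: 0x92 = 10010010 (10xxxxxx ✓), payload 010010.
Byte 4: 0xB8 = 10111000 (10xxxxxx ✓), payload 111000.
Concatenate: 010101010010010111000 = 0xAA4B8 (21 bits → U+AA4B8).

U+AA4B8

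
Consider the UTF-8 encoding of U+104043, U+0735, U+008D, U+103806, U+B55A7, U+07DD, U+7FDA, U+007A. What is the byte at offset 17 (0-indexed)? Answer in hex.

0x9D

U+104043 → 4-byte form F4 84 81 83 at offsets 0–3.
U+0735 → 2-byte form DC B5 at offsets 4–5.
U+008D → 2-byte form C2 8D at offsets 6–7.
U+103806 → 4-byte form F4 83 A0 86 at offsets 8–11.
U+B55A7 → 4-byte form F2 B5 96 A7 at offsets 12–15.
U+07DD → 2-byte form DF 9D at offsets 16–17.
Offset 17 falls in char 6's range; it's byte 2 of DF 9D = 0x9D.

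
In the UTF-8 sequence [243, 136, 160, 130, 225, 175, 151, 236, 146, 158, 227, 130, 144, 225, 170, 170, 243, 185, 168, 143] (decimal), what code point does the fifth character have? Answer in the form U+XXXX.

U+1AAA

Offset 0: leading byte 0xF3 = 11110011 → 4-byte char #1 = F3 88 A0 82.
Offset 4: leading byte 0xE1 = 11100001 → 3-byte char #2 = E1 AF 97.
Offset 7: leading byte 0xEC = 11101100 → 3-byte char #3 = EC 92 9E.
Offset 10: leading byte 0xE3 = 11100011 → 3-byte char #4 = E3 82 90.
Offset 13: leading byte 0xE1 = 11100001 → 3-byte char #5 = E1 AA AA.
Leading byte 0xE1 = 11100001 matches 1110xxxx → 3-byte sequence.
Byte 1: 0xE1 = 11100001, payload 0001 (4 bits).
Byte 2: 0xAA = 10101010 (10xxxxxx ✓), payload 101010.
Byte 3: 0xAA = 10101010 (10xxxxxx ✓), payload 101010.
Concatenate: 0001101010101010 = 0x1AAA (16 bits → U+1AAA).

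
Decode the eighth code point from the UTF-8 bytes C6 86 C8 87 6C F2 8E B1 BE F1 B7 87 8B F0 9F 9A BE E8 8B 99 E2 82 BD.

Offset 0: leading byte 0xC6 = 11000110 → 2-byte char #1 = C6 86.
Offset 2: leading byte 0xC8 = 11001000 → 2-byte char #2 = C8 87.
Offset 4: leading byte 0x6C = 01101100 → 1-byte char #3 = 6C.
Offset 5: leading byte 0xF2 = 11110010 → 4-byte char #4 = F2 8E B1 BE.
Offset 9: leading byte 0xF1 = 11110001 → 4-byte char #5 = F1 B7 87 8B.
Offset 13: leading byte 0xF0 = 11110000 → 4-byte char #6 = F0 9F 9A BE.
Offset 17: leading byte 0xE8 = 11101000 → 3-byte char #7 = E8 8B 99.
Offset 20: leading byte 0xE2 = 11100010 → 3-byte char #8 = E2 82 BD.
Leading byte 0xE2 = 11100010 matches 1110xxxx → 3-byte sequence.
Byte 1: 0xE2 = 11100010, payload 0010 (4 bits).
Byte 2: 0x82 = 10000010 (10xxxxxx ✓), payload 000010.
Byte 3: 0xBD = 10111101 (10xxxxxx ✓), payload 111101.
Concatenate: 0010000010111101 = 0x20BD (16 bits → U+20BD).

U+20BD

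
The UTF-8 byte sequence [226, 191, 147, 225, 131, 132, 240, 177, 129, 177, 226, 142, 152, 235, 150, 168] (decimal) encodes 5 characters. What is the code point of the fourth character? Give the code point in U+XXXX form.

Offset 0: leading byte 0xE2 = 11100010 → 3-byte char #1 = E2 BF 93.
Offset 3: leading byte 0xE1 = 11100001 → 3-byte char #2 = E1 83 84.
Offset 6: leading byte 0xF0 = 11110000 → 4-byte char #3 = F0 B1 81 B1.
Offset 10: leading byte 0xE2 = 11100010 → 3-byte char #4 = E2 8E 98.
Leading byte 0xE2 = 11100010 matches 1110xxxx → 3-byte sequence.
Byte 1: 0xE2 = 11100010, payload 0010 (4 bits).
Byte 2: 0x8E = 10001110 (10xxxxxx ✓), payload 001110.
Byte 3: 0x98 = 10011000 (10xxxxxx ✓), payload 011000.
Concatenate: 0010001110011000 = 0x2398 (16 bits → U+2398).

U+2398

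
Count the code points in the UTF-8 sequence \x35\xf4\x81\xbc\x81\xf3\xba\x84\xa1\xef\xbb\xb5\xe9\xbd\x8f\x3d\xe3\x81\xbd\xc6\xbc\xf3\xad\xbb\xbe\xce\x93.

10

Byte at offset 0: 0x35 = 00110101 → 1-byte char (#1). Advance 1.
Byte at offset 1: 0xF4 = 11110100 → 4-byte char (#2). Advance 4.
Byte at offset 5: 0xF3 = 11110011 → 4-byte char (#3). Advance 4.
Byte at offset 9: 0xEF = 11101111 → 3-byte char (#4). Advance 3.
Byte at offset 12: 0xE9 = 11101001 → 3-byte char (#5). Advance 3.
Byte at offset 15: 0x3D = 00111101 → 1-byte char (#6). Advance 1.
Byte at offset 16: 0xE3 = 11100011 → 3-byte char (#7). Advance 3.
Byte at offset 19: 0xC6 = 11000110 → 2-byte char (#8). Advance 2.
Byte at offset 21: 0xF3 = 11110011 → 4-byte char (#9). Advance 4.
Byte at offset 25: 0xCE = 11001110 → 2-byte char (#10). Advance 2.
Reached end at offset 27 after 10 code points.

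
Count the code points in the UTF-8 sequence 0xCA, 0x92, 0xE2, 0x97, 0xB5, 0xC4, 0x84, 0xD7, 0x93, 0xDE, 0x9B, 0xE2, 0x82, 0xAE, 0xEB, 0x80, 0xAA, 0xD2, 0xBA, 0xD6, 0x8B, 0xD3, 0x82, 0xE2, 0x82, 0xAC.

Byte at offset 0: 0xCA = 11001010 → 2-byte char (#1). Advance 2.
Byte at offset 2: 0xE2 = 11100010 → 3-byte char (#2). Advance 3.
Byte at offset 5: 0xC4 = 11000100 → 2-byte char (#3). Advance 2.
Byte at offset 7: 0xD7 = 11010111 → 2-byte char (#4). Advance 2.
Byte at offset 9: 0xDE = 11011110 → 2-byte char (#5). Advance 2.
Byte at offset 11: 0xE2 = 11100010 → 3-byte char (#6). Advance 3.
Byte at offset 14: 0xEB = 11101011 → 3-byte char (#7). Advance 3.
Byte at offset 17: 0xD2 = 11010010 → 2-byte char (#8). Advance 2.
Byte at offset 19: 0xD6 = 11010110 → 2-byte char (#9). Advance 2.
Byte at offset 21: 0xD3 = 11010011 → 2-byte char (#10). Advance 2.
Byte at offset 23: 0xE2 = 11100010 → 3-byte char (#11). Advance 3.
Reached end at offset 26 after 11 code points.

11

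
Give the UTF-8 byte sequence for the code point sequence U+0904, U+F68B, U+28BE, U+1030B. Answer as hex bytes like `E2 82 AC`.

E0 A4 84 EF 9A 8B E2 A2 BE F0 90 8C 8B

U+0904: 3-byte form → E0 A4 84.
U+F68B: 3-byte form → EF 9A 8B.
U+28BE: 3-byte form → E2 A2 BE.
U+1030B: 4-byte form → F0 90 8C 8B.
Concatenated (13 bytes): E0 A4 84 EF 9A 8B E2 A2 BE F0 90 8C 8B.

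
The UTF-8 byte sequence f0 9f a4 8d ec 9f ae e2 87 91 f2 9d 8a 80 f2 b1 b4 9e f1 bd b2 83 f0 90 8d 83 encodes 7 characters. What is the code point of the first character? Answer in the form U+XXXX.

Offset 0: leading byte 0xF0 = 11110000 → 4-byte char #1 = F0 9F A4 8D.
Leading byte 0xF0 = 11110000 matches 11110xxx → 4-byte sequence.
Byte 1: 0xF0 = 11110000, payload 000 (3 bits).
Byte 2: 0x9F = 10011111 (10xxxxxx ✓), payload 011111.
Byte 3: 0xA4 = 10100100 (10xxxxxx ✓), payload 100100.
Byte 4: 0x8D = 10001101 (10xxxxxx ✓), payload 001101.
Concatenate: 000011111100100001101 = 0x1F90D (21 bits → U+1F90D).

U+1F90D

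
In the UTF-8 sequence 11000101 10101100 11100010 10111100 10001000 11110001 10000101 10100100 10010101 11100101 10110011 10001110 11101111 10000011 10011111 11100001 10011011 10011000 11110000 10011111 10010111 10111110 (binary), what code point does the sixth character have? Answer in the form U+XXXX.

Offset 0: leading byte 0xC5 = 11000101 → 2-byte char #1 = C5 AC.
Offset 2: leading byte 0xE2 = 11100010 → 3-byte char #2 = E2 BC 88.
Offset 5: leading byte 0xF1 = 11110001 → 4-byte char #3 = F1 85 A4 95.
Offset 9: leading byte 0xE5 = 11100101 → 3-byte char #4 = E5 B3 8E.
Offset 12: leading byte 0xEF = 11101111 → 3-byte char #5 = EF 83 9F.
Offset 15: leading byte 0xE1 = 11100001 → 3-byte char #6 = E1 9B 98.
Leading byte 0xE1 = 11100001 matches 1110xxxx → 3-byte sequence.
Byte 1: 0xE1 = 11100001, payload 0001 (4 bits).
Byte 2: 0x9B = 10011011 (10xxxxxx ✓), payload 011011.
Byte 3: 0x98 = 10011000 (10xxxxxx ✓), payload 011000.
Concatenate: 0001011011011000 = 0x16D8 (16 bits → U+16D8).

U+16D8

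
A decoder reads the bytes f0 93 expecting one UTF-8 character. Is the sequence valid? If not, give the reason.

invalid (sequence truncated)

Leading byte 0xF0 = 11110000 → 4-byte form, but only 2 bytes are present.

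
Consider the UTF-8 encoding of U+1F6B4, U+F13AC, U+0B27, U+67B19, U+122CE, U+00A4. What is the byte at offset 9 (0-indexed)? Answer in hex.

U+1F6B4 → 4-byte form F0 9F 9A B4 at offsets 0–3.
U+F13AC → 4-byte form F3 B1 8E AC at offsets 4–7.
U+0B27 → 3-byte form E0 AC A7 at offsets 8–10.
Offset 9 falls in char 3's range; it's byte 2 of E0 AC A7 = 0xAC.

0xAC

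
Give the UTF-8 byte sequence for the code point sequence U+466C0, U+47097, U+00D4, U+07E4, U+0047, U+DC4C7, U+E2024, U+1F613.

U+466C0: 4-byte form → F1 86 9B 80.
U+47097: 4-byte form → F1 87 82 97.
U+00D4: 2-byte form → C3 94.
U+07E4: 2-byte form → DF A4.
U+0047: 1-byte form → 47.
U+DC4C7: 4-byte form → F3 9C 93 87.
U+E2024: 4-byte form → F3 A2 80 A4.
U+1F613: 4-byte form → F0 9F 98 93.
Concatenated (25 bytes): F1 86 9B 80 F1 87 82 97 C3 94 DF A4 47 F3 9C 93 87 F3 A2 80 A4 F0 9F 98 93.

F1 86 9B 80 F1 87 82 97 C3 94 DF A4 47 F3 9C 93 87 F3 A2 80 A4 F0 9F 98 93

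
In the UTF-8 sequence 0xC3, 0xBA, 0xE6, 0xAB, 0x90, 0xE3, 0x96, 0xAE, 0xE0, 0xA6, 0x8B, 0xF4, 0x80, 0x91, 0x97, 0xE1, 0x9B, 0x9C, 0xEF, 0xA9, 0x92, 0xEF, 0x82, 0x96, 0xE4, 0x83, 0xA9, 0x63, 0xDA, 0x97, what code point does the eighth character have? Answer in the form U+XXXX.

Offset 0: leading byte 0xC3 = 11000011 → 2-byte char #1 = C3 BA.
Offset 2: leading byte 0xE6 = 11100110 → 3-byte char #2 = E6 AB 90.
Offset 5: leading byte 0xE3 = 11100011 → 3-byte char #3 = E3 96 AE.
Offset 8: leading byte 0xE0 = 11100000 → 3-byte char #4 = E0 A6 8B.
Offset 11: leading byte 0xF4 = 11110100 → 4-byte char #5 = F4 80 91 97.
Offset 15: leading byte 0xE1 = 11100001 → 3-byte char #6 = E1 9B 9C.
Offset 18: leading byte 0xEF = 11101111 → 3-byte char #7 = EF A9 92.
Offset 21: leading byte 0xEF = 11101111 → 3-byte char #8 = EF 82 96.
Leading byte 0xEF = 11101111 matches 1110xxxx → 3-byte sequence.
Byte 1: 0xEF = 11101111, payload 1111 (4 bits).
Byte 2: 0x82 = 10000010 (10xxxxxx ✓), payload 000010.
Byte 3: 0x96 = 10010110 (10xxxxxx ✓), payload 010110.
Concatenate: 1111000010010110 = 0xF096 (16 bits → U+F096).

U+F096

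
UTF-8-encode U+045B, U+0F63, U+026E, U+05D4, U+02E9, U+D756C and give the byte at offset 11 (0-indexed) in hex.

0xF3

U+045B → 2-byte form D1 9B at offsets 0–1.
U+0F63 → 3-byte form E0 BD A3 at offsets 2–4.
U+026E → 2-byte form C9 AE at offsets 5–6.
U+05D4 → 2-byte form D7 94 at offsets 7–8.
U+02E9 → 2-byte form CB A9 at offsets 9–10.
U+D756C → 4-byte form F3 97 95 AC at offsets 11–14.
Offset 11 falls in char 6's range; it's byte 1 of F3 97 95 AC = 0xF3.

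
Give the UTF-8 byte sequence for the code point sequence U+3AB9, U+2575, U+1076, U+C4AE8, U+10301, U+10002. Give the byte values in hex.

E3 AA B9 E2 95 B5 E1 81 B6 F3 84 AB A8 F0 90 8C 81 F0 90 80 82

U+3AB9: 3-byte form → E3 AA B9.
U+2575: 3-byte form → E2 95 B5.
U+1076: 3-byte form → E1 81 B6.
U+C4AE8: 4-byte form → F3 84 AB A8.
U+10301: 4-byte form → F0 90 8C 81.
U+10002: 4-byte form → F0 90 80 82.
Concatenated (21 bytes): E3 AA B9 E2 95 B5 E1 81 B6 F3 84 AB A8 F0 90 8C 81 F0 90 80 82.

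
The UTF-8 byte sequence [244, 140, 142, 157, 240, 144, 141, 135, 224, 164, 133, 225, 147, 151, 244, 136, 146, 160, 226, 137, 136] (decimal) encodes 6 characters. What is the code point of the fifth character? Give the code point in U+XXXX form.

Offset 0: leading byte 0xF4 = 11110100 → 4-byte char #1 = F4 8C 8E 9D.
Offset 4: leading byte 0xF0 = 11110000 → 4-byte char #2 = F0 90 8D 87.
Offset 8: leading byte 0xE0 = 11100000 → 3-byte char #3 = E0 A4 85.
Offset 11: leading byte 0xE1 = 11100001 → 3-byte char #4 = E1 93 97.
Offset 14: leading byte 0xF4 = 11110100 → 4-byte char #5 = F4 88 92 A0.
Leading byte 0xF4 = 11110100 matches 11110xxx → 4-byte sequence.
Byte 1: 0xF4 = 11110100, payload 100 (3 bits).
Byte 2: 0x88 = 10001000 (10xxxxxx ✓), payload 001000.
Byte 3: 0x92 = 10010010 (10xxxxxx ✓), payload 010010.
Byte 4: 0xA0 = 10100000 (10xxxxxx ✓), payload 100000.
Concatenate: 100001000010010100000 = 0x1084A0 (21 bits → U+1084A0).

U+1084A0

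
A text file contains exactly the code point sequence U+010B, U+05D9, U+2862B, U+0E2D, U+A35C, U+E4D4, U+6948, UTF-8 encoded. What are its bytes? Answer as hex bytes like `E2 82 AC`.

U+010B: 2-byte form → C4 8B.
U+05D9: 2-byte form → D7 99.
U+2862B: 4-byte form → F0 A8 98 AB.
U+0E2D: 3-byte form → E0 B8 AD.
U+A35C: 3-byte form → EA 8D 9C.
U+E4D4: 3-byte form → EE 93 94.
U+6948: 3-byte form → E6 A5 88.
Concatenated (20 bytes): C4 8B D7 99 F0 A8 98 AB E0 B8 AD EA 8D 9C EE 93 94 E6 A5 88.

C4 8B D7 99 F0 A8 98 AB E0 B8 AD EA 8D 9C EE 93 94 E6 A5 88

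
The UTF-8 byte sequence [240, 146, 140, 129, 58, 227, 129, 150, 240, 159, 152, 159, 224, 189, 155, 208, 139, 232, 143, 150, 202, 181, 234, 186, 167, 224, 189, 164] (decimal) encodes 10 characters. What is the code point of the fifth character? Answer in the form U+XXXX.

U+0F5B

Offset 0: leading byte 0xF0 = 11110000 → 4-byte char #1 = F0 92 8C 81.
Offset 4: leading byte 0x3A = 00111010 → 1-byte char #2 = 3A.
Offset 5: leading byte 0xE3 = 11100011 → 3-byte char #3 = E3 81 96.
Offset 8: leading byte 0xF0 = 11110000 → 4-byte char #4 = F0 9F 98 9F.
Offset 12: leading byte 0xE0 = 11100000 → 3-byte char #5 = E0 BD 9B.
Leading byte 0xE0 = 11100000 matches 1110xxxx → 3-byte sequence.
Byte 1: 0xE0 = 11100000, payload 0000 (4 bits).
Byte 2: 0xBD = 10111101 (10xxxxxx ✓), payload 111101.
Byte 3: 0x9B = 10011011 (10xxxxxx ✓), payload 011011.
Concatenate: 0000111101011011 = 0xF5B (16 bits → U+0F5B).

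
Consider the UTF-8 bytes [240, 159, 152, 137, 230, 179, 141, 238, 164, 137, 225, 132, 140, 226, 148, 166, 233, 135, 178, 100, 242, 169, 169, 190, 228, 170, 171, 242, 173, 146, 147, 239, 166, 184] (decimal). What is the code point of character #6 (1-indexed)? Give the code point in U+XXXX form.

Offset 0: leading byte 0xF0 = 11110000 → 4-byte char #1 = F0 9F 98 89.
Offset 4: leading byte 0xE6 = 11100110 → 3-byte char #2 = E6 B3 8D.
Offset 7: leading byte 0xEE = 11101110 → 3-byte char #3 = EE A4 89.
Offset 10: leading byte 0xE1 = 11100001 → 3-byte char #4 = E1 84 8C.
Offset 13: leading byte 0xE2 = 11100010 → 3-byte char #5 = E2 94 A6.
Offset 16: leading byte 0xE9 = 11101001 → 3-byte char #6 = E9 87 B2.
Leading byte 0xE9 = 11101001 matches 1110xxxx → 3-byte sequence.
Byte 1: 0xE9 = 11101001, payload 1001 (4 bits).
Byte 2: 0x87 = 10000111 (10xxxxxx ✓), payload 000111.
Byte 3: 0xB2 = 10110010 (10xxxxxx ✓), payload 110010.
Concatenate: 1001000111110010 = 0x91F2 (16 bits → U+91F2).

U+91F2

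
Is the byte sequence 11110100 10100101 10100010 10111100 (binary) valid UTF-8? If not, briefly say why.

invalid (encodes a value above U+10FFFF)

Leading byte 0xF4 = 11110100 → 4-byte form.
Payload = 0x1258BC, which exceeds U+10FFFF, the maximum Unicode code point. (Leading bytes F5–FF, or F4 followed by ≥ 0x90, are invalid.)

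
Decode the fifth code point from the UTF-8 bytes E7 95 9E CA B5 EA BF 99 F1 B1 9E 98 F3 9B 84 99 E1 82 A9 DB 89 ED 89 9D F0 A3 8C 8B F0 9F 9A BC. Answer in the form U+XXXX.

U+DB119

Offset 0: leading byte 0xE7 = 11100111 → 3-byte char #1 = E7 95 9E.
Offset 3: leading byte 0xCA = 11001010 → 2-byte char #2 = CA B5.
Offset 5: leading byte 0xEA = 11101010 → 3-byte char #3 = EA BF 99.
Offset 8: leading byte 0xF1 = 11110001 → 4-byte char #4 = F1 B1 9E 98.
Offset 12: leading byte 0xF3 = 11110011 → 4-byte char #5 = F3 9B 84 99.
Leading byte 0xF3 = 11110011 matches 11110xxx → 4-byte sequence.
Byte 1: 0xF3 = 11110011, payload 011 (3 bits).
Byte 2: 0x9B = 10011011 (10xxxxxx ✓), payload 011011.
Byte 3: 0x84 = 10000100 (10xxxxxx ✓), payload 000100.
Byte 4: 0x99 = 10011001 (10xxxxxx ✓), payload 011001.
Concatenate: 011011011000100011001 = 0xDB119 (21 bits → U+DB119).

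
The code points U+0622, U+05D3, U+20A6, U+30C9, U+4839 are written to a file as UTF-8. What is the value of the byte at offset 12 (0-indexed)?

U+0622 → 2-byte form D8 A2 at offsets 0–1.
U+05D3 → 2-byte form D7 93 at offsets 2–3.
U+20A6 → 3-byte form E2 82 A6 at offsets 4–6.
U+30C9 → 3-byte form E3 83 89 at offsets 7–9.
U+4839 → 3-byte form E4 A0 B9 at offsets 10–12.
Offset 12 falls in char 5's range; it's byte 3 of E4 A0 B9 = 0xB9.

0xB9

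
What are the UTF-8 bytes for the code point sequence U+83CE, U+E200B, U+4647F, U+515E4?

E8 8F 8E F3 A2 80 8B F1 86 91 BF F1 91 97 A4

U+83CE: 3-byte form → E8 8F 8E.
U+E200B: 4-byte form → F3 A2 80 8B.
U+4647F: 4-byte form → F1 86 91 BF.
U+515E4: 4-byte form → F1 91 97 A4.
Concatenated (15 bytes): E8 8F 8E F3 A2 80 8B F1 86 91 BF F1 91 97 A4.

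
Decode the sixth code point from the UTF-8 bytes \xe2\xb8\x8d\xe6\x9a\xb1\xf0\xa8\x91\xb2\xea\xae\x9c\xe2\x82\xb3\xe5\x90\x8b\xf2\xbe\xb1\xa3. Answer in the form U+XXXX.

Offset 0: leading byte 0xE2 = 11100010 → 3-byte char #1 = E2 B8 8D.
Offset 3: leading byte 0xE6 = 11100110 → 3-byte char #2 = E6 9A B1.
Offset 6: leading byte 0xF0 = 11110000 → 4-byte char #3 = F0 A8 91 B2.
Offset 10: leading byte 0xEA = 11101010 → 3-byte char #4 = EA AE 9C.
Offset 13: leading byte 0xE2 = 11100010 → 3-byte char #5 = E2 82 B3.
Offset 16: leading byte 0xE5 = 11100101 → 3-byte char #6 = E5 90 8B.
Leading byte 0xE5 = 11100101 matches 1110xxxx → 3-byte sequence.
Byte 1: 0xE5 = 11100101, payload 0101 (4 bits).
Byte 2: 0x90 = 10010000 (10xxxxxx ✓), payload 010000.
Byte 3: 0x8B = 10001011 (10xxxxxx ✓), payload 001011.
Concatenate: 0101010000001011 = 0x540B (16 bits → U+540B).

U+540B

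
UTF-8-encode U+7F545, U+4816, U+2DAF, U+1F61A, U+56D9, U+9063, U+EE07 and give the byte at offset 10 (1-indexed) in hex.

1-indexed offset 10 is 0-indexed offset 9.
U+7F545 → 4-byte form F1 BF 95 85 at offsets 0–3.
U+4816 → 3-byte form E4 A0 96 at offsets 4–6.
U+2DAF → 3-byte form E2 B6 AF at offsets 7–9.
Offset 9 falls in char 3's range; it's byte 3 of E2 B6 AF = 0xAF.

0xAF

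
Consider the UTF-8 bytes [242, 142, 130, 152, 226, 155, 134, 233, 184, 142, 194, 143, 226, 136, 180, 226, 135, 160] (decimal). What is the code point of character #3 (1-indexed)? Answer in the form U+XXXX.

Offset 0: leading byte 0xF2 = 11110010 → 4-byte char #1 = F2 8E 82 98.
Offset 4: leading byte 0xE2 = 11100010 → 3-byte char #2 = E2 9B 86.
Offset 7: leading byte 0xE9 = 11101001 → 3-byte char #3 = E9 B8 8E.
Leading byte 0xE9 = 11101001 matches 1110xxxx → 3-byte sequence.
Byte 1: 0xE9 = 11101001, payload 1001 (4 bits).
Byte 2: 0xB8 = 10111000 (10xxxxxx ✓), payload 111000.
Byte 3: 0x8E = 10001110 (10xxxxxx ✓), payload 001110.
Concatenate: 1001111000001110 = 0x9E0E (16 bits → U+9E0E).

U+9E0E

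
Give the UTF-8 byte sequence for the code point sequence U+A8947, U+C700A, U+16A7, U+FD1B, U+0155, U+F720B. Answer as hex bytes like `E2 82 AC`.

F2 A8 A5 87 F3 87 80 8A E1 9A A7 EF B4 9B C5 95 F3 B7 88 8B

U+A8947: 4-byte form → F2 A8 A5 87.
U+C700A: 4-byte form → F3 87 80 8A.
U+16A7: 3-byte form → E1 9A A7.
U+FD1B: 3-byte form → EF B4 9B.
U+0155: 2-byte form → C5 95.
U+F720B: 4-byte form → F3 B7 88 8B.
Concatenated (20 bytes): F2 A8 A5 87 F3 87 80 8A E1 9A A7 EF B4 9B C5 95 F3 B7 88 8B.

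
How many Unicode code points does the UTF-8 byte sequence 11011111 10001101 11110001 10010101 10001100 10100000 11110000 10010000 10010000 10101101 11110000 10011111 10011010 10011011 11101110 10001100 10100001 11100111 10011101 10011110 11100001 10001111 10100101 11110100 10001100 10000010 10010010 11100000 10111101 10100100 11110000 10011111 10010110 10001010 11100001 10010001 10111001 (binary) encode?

11

Byte at offset 0: 0xDF = 11011111 → 2-byte char (#1). Advance 2.
Byte at offset 2: 0xF1 = 11110001 → 4-byte char (#2). Advance 4.
Byte at offset 6: 0xF0 = 11110000 → 4-byte char (#3). Advance 4.
Byte at offset 10: 0xF0 = 11110000 → 4-byte char (#4). Advance 4.
Byte at offset 14: 0xEE = 11101110 → 3-byte char (#5). Advance 3.
Byte at offset 17: 0xE7 = 11100111 → 3-byte char (#6). Advance 3.
Byte at offset 20: 0xE1 = 11100001 → 3-byte char (#7). Advance 3.
Byte at offset 23: 0xF4 = 11110100 → 4-byte char (#8). Advance 4.
Byte at offset 27: 0xE0 = 11100000 → 3-byte char (#9). Advance 3.
Byte at offset 30: 0xF0 = 11110000 → 4-byte char (#10). Advance 4.
Byte at offset 34: 0xE1 = 11100001 → 3-byte char (#11). Advance 3.
Reached end at offset 37 after 11 code points.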